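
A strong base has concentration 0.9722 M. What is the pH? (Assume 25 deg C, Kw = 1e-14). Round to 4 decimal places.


A strong base dissociates completely, so [OH-] equals the given concentration.
pOH = -log10([OH-]) = -log10(0.9722) = 0.012244
pH = 14 - pOH = 14 - 0.012244
pH = 13.987756, rounded to 4 dp:

13.9878


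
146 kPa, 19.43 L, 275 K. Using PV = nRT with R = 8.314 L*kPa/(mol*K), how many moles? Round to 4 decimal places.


PV = nRT, solve for n = PV / (RT).
PV = 146 * 19.43 = 2836.78
RT = 8.314 * 275 = 2286.35
n = 2836.78 / 2286.35
n = 1.24074617 mol, rounded to 4 dp:

1.2407 mol


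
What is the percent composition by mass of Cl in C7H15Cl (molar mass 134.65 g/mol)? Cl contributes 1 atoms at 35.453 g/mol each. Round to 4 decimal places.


pct = 100 * (n_elem * M_elem) / M_total
mass_contribution = 1 * 35.453 = 35.453 g/mol
pct = 100 * 35.453 / 134.65
pct = 26.32974378 %, rounded to 4 dp:

26.3297 %


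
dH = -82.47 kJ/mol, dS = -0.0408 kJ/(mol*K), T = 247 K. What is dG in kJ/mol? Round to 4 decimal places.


Gibbs: dG = dH - T*dS (consistent units, dS already in kJ/(mol*K)).
T*dS = 247 * -0.0408 = -10.0776
dG = -82.47 - (-10.0776)
dG = -72.3924 kJ/mol, rounded to 4 dp:

-72.3924 kJ/mol


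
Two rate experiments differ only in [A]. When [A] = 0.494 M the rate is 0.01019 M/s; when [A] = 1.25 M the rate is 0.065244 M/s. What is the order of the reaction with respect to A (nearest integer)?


Rate is proportional to [A]^n, so rate2/rate1 = ([A]2/[A]1)^n. Take logs to solve for n.
rate2/rate1 = 0.065244 / 0.01019 = 6.4027
[A]2/[A]1 = 1.25 / 0.494 = 2.5304
n = ln(6.4027) / ln(2.5304) = 2.0
Nearest integer order:

2


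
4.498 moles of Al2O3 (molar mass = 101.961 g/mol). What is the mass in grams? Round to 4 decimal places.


mass = n * M
mass = 4.498 * 101.961
mass = 458.620578 g, rounded to 4 dp:

458.6206 g


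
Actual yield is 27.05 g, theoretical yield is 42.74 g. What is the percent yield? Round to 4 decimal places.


% yield = 100 * actual / theoretical
% yield = 100 * 27.05 / 42.74
% yield = 63.2896584 %, rounded to 4 dp:

63.2897 %


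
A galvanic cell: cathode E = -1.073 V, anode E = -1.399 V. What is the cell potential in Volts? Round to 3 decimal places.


Standard cell potential: E_cell = E_cathode - E_anode.
E_cell = -1.073 - (-1.399)
E_cell = 0.326 V, rounded to 3 dp:

0.326 V


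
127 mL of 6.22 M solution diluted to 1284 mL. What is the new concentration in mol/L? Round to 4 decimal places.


Dilution: M1*V1 = M2*V2, solve for M2.
M2 = M1*V1 / V2
M2 = 6.22 * 127 / 1284
M2 = 789.94 / 1284
M2 = 0.61521807 mol/L, rounded to 4 dp:

0.6152 mol/L


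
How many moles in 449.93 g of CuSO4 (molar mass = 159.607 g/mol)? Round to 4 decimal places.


n = mass / M
n = 449.93 / 159.607
n = 2.81898664 mol, rounded to 4 dp:

2.8190 mol


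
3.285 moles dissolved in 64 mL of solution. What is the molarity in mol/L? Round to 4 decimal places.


Convert volume to liters: V_L = V_mL / 1000.
V_L = 64 / 1000 = 0.064 L
M = n / V_L = 3.285 / 0.064
M = 51.328125 mol/L, rounded to 4 dp:

51.3281 mol/L


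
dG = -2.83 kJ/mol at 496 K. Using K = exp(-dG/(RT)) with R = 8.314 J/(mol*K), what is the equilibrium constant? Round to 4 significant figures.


dG is in kJ/mol; multiply by 1000 to match R in J/(mol*K).
RT = 8.314 * 496 = 4123.744 J/mol
exponent = -dG*1000 / (RT) = -(-2.83*1000) / 4123.744 = 0.68626956
K = exp(0.68626956)
K = 1.986292, rounded to 4 significant figures:

1.986


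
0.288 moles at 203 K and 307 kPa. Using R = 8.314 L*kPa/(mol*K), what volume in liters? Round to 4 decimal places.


PV = nRT, solve for V = nRT / P.
nRT = 0.288 * 8.314 * 203 = 486.0697
V = 486.0697 / 307
V = 1.58328893 L, rounded to 4 dp:

1.5833 L


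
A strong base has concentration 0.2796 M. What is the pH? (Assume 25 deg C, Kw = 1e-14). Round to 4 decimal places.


A strong base dissociates completely, so [OH-] equals the given concentration.
pOH = -log10([OH-]) = -log10(0.2796) = 0.553463
pH = 14 - pOH = 14 - 0.553463
pH = 13.446537, rounded to 4 dp:

13.4465


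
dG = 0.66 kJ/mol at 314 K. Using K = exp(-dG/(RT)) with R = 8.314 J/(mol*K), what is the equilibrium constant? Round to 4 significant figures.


dG is in kJ/mol; multiply by 1000 to match R in J/(mol*K).
RT = 8.314 * 314 = 2610.596 J/mol
exponent = -dG*1000 / (RT) = -(0.66*1000) / 2610.596 = -0.25281583
K = exp(-0.25281583)
K = 0.7766109, rounded to 4 significant figures:

0.7766


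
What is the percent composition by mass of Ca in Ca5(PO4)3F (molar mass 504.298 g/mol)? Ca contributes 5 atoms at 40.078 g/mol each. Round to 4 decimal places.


pct = 100 * (n_elem * M_elem) / M_total
mass_contribution = 5 * 40.078 = 200.39 g/mol
pct = 100 * 200.39 / 504.298
pct = 39.73642568 %, rounded to 4 dp:

39.7364 %


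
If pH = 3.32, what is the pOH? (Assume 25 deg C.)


At 25 deg C, pH + pOH = 14.
pOH = 14 - pH = 14 - 3.32
pOH = 10.68:

10.68


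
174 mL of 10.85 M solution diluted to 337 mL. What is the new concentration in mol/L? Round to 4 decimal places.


Dilution: M1*V1 = M2*V2, solve for M2.
M2 = M1*V1 / V2
M2 = 10.85 * 174 / 337
M2 = 1887.9 / 337
M2 = 5.60207715 mol/L, rounded to 4 dp:

5.6021 mol/L


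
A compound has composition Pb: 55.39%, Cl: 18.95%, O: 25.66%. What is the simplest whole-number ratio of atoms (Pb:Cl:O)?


Assume 100 g of compound, divide each mass% by atomic mass to get moles, then normalize by the smallest to get a raw atom ratio.
Moles per 100 g: Pb: 55.39/207.2 = 0.2673, Cl: 18.95/35.453 = 0.5345, O: 25.66/15.999 = 1.6039
Raw ratio (divide by min = 0.2673): Pb: 1.0, Cl: 1.999, O: 6.0
Multiply by 1 to clear fractions: Pb: 1.0 ~= 1, Cl: 1.999 ~= 2, O: 6.0 ~= 6
Reduce by GCD to get the simplest whole-number ratio:

1:2:6


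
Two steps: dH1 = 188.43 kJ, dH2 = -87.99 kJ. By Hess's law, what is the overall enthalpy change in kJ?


Hess's law: enthalpy is a state function, so add the step enthalpies.
dH_total = dH1 + dH2 = 188.43 + (-87.99)
dH_total = 100.44 kJ:

100.44 kJ


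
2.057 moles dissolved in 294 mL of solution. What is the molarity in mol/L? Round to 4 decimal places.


Convert volume to liters: V_L = V_mL / 1000.
V_L = 294 / 1000 = 0.294 L
M = n / V_L = 2.057 / 0.294
M = 6.99659864 mol/L, rounded to 4 dp:

6.9966 mol/L


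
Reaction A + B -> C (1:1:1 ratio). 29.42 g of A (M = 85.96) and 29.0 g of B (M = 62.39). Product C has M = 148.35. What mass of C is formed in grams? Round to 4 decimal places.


Find moles of each reactant; the smaller value is the limiting reagent in a 1:1:1 reaction, so moles_C equals moles of the limiter.
n_A = mass_A / M_A = 29.42 / 85.96 = 0.342252 mol
n_B = mass_B / M_B = 29.0 / 62.39 = 0.464818 mol
Limiting reagent: A (smaller), n_limiting = 0.342252 mol
mass_C = n_limiting * M_C = 0.342252 * 148.35
mass_C = 50.7730842 g, rounded to 4 dp:

50.7731 g


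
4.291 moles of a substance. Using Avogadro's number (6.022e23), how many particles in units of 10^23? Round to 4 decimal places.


N = n * NA, then divide by 1e23 for the requested units.
N / 1e23 = n * 6.022
N / 1e23 = 4.291 * 6.022
N / 1e23 = 25.840402, rounded to 4 dp:

25.8404


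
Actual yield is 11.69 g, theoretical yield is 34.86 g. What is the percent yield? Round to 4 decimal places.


% yield = 100 * actual / theoretical
% yield = 100 * 11.69 / 34.86
% yield = 33.53413655 %, rounded to 4 dp:

33.5341 %


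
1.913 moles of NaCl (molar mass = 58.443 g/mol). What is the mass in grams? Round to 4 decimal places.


mass = n * M
mass = 1.913 * 58.443
mass = 111.801459 g, rounded to 4 dp:

111.8015 g


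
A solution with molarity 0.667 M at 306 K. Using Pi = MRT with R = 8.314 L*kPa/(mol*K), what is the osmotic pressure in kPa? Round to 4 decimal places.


Osmotic pressure (van't Hoff): Pi = M*R*T.
RT = 8.314 * 306 = 2544.084
Pi = 0.667 * 2544.084
Pi = 1696.904028 kPa, rounded to 4 dp:

1696.9040 kPa


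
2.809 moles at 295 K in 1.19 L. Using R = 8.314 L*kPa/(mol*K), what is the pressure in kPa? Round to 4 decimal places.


PV = nRT, solve for P = nRT / V.
nRT = 2.809 * 8.314 * 295 = 6889.4377
P = 6889.4377 / 1.19
P = 5789.44344538 kPa, rounded to 4 dp:

5789.4434 kPa


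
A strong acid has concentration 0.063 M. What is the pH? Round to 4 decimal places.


A strong acid dissociates completely, so [H+] equals the given concentration.
pH = -log10([H+]) = -log10(0.063)
pH = 1.20065945, rounded to 4 dp:

1.2007


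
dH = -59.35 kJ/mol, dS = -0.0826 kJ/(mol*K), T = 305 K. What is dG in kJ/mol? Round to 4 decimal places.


Gibbs: dG = dH - T*dS (consistent units, dS already in kJ/(mol*K)).
T*dS = 305 * -0.0826 = -25.193
dG = -59.35 - (-25.193)
dG = -34.157 kJ/mol, rounded to 4 dp:

-34.1570 kJ/mol


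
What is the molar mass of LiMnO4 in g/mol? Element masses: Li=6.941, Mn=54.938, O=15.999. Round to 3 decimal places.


M = sum(count * atomic_mass) over atoms.
M = 1*6.941 + 1*54.938 + 4*15.999
M = 6.941 + 54.938 + 63.996
M = 125.875 g/mol, rounded to 3 dp:

125.875 g/mol


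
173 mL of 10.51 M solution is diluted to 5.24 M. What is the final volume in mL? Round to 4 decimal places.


Dilution: M1*V1 = M2*V2, solve for V2.
V2 = M1*V1 / M2
V2 = 10.51 * 173 / 5.24
V2 = 1818.23 / 5.24
V2 = 346.99045802 mL, rounded to 4 dp:

346.9905 mL


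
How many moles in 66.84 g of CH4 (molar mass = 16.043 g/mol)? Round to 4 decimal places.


n = mass / M
n = 66.84 / 16.043
n = 4.16630306 mol, rounded to 4 dp:

4.1663 mol


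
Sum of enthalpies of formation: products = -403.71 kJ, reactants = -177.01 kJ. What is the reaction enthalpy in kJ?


dH_rxn = sum(dH_f products) - sum(dH_f reactants)
dH_rxn = -403.71 - (-177.01)
dH_rxn = -226.7 kJ:

-226.70 kJ


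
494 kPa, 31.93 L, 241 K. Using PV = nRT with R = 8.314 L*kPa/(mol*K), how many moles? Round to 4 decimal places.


PV = nRT, solve for n = PV / (RT).
PV = 494 * 31.93 = 15773.42
RT = 8.314 * 241 = 2003.674
n = 15773.42 / 2003.674
n = 7.87224868 mol, rounded to 4 dp:

7.8722 mol


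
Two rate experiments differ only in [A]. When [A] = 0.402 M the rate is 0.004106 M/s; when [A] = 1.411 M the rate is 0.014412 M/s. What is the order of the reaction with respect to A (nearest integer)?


Rate is proportional to [A]^n, so rate2/rate1 = ([A]2/[A]1)^n. Take logs to solve for n.
rate2/rate1 = 0.014412 / 0.004106 = 3.51
[A]2/[A]1 = 1.411 / 0.402 = 3.51
n = ln(3.51) / ln(3.51) = 1.0
Nearest integer order:

1


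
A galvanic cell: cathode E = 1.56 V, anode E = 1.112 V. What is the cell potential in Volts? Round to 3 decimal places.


Standard cell potential: E_cell = E_cathode - E_anode.
E_cell = 1.56 - (1.112)
E_cell = 0.448 V, rounded to 3 dp:

0.448 V


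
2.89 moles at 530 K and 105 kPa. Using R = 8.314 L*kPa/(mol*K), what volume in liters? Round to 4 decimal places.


PV = nRT, solve for V = nRT / P.
nRT = 2.89 * 8.314 * 530 = 12734.5538
V = 12734.5538 / 105
V = 121.28146476 L, rounded to 4 dp:

121.2815 L


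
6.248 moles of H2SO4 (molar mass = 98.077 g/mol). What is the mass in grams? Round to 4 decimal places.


mass = n * M
mass = 6.248 * 98.077
mass = 612.785096 g, rounded to 4 dp:

612.7851 g


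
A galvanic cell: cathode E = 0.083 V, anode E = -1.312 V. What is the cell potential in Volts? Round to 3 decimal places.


Standard cell potential: E_cell = E_cathode - E_anode.
E_cell = 0.083 - (-1.312)
E_cell = 1.395 V, rounded to 3 dp:

1.395 V


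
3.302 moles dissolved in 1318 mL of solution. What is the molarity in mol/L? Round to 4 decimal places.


Convert volume to liters: V_L = V_mL / 1000.
V_L = 1318 / 1000 = 1.318 L
M = n / V_L = 3.302 / 1.318
M = 2.50531108 mol/L, rounded to 4 dp:

2.5053 mol/L


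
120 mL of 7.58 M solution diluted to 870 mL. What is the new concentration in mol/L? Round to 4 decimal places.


Dilution: M1*V1 = M2*V2, solve for M2.
M2 = M1*V1 / V2
M2 = 7.58 * 120 / 870
M2 = 909.6 / 870
M2 = 1.04551724 mol/L, rounded to 4 dp:

1.0455 mol/L


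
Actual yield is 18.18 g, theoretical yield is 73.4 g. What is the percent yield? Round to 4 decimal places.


% yield = 100 * actual / theoretical
% yield = 100 * 18.18 / 73.4
% yield = 24.76839237 %, rounded to 4 dp:

24.7684 %


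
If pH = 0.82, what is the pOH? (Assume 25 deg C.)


At 25 deg C, pH + pOH = 14.
pOH = 14 - pH = 14 - 0.82
pOH = 13.18:

13.18


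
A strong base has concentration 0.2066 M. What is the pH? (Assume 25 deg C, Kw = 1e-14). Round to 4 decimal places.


A strong base dissociates completely, so [OH-] equals the given concentration.
pOH = -log10([OH-]) = -log10(0.2066) = 0.68487
pH = 14 - pOH = 14 - 0.68487
pH = 13.31513, rounded to 4 dp:

13.3151


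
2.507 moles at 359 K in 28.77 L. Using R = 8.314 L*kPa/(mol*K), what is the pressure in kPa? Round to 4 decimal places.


PV = nRT, solve for P = nRT / V.
nRT = 2.507 * 8.314 * 359 = 7482.7081
P = 7482.7081 / 28.77
P = 260.08717762 kPa, rounded to 4 dp:

260.0872 kPa


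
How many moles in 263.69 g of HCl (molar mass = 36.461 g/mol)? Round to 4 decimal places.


n = mass / M
n = 263.69 / 36.461
n = 7.23211102 mol, rounded to 4 dp:

7.2321 mol


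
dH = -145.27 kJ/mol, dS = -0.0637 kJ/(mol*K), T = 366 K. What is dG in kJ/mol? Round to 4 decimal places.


Gibbs: dG = dH - T*dS (consistent units, dS already in kJ/(mol*K)).
T*dS = 366 * -0.0637 = -23.3142
dG = -145.27 - (-23.3142)
dG = -121.9558 kJ/mol, rounded to 4 dp:

-121.9558 kJ/mol


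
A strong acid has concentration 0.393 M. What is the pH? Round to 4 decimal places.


A strong acid dissociates completely, so [H+] equals the given concentration.
pH = -log10([H+]) = -log10(0.393)
pH = 0.40560745, rounded to 4 dp:

0.4056


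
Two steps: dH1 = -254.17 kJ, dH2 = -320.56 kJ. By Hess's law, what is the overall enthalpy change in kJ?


Hess's law: enthalpy is a state function, so add the step enthalpies.
dH_total = dH1 + dH2 = -254.17 + (-320.56)
dH_total = -574.73 kJ:

-574.73 kJ


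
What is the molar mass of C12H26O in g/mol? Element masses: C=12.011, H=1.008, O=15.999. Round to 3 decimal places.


M = sum(count * atomic_mass) over atoms.
M = 12*12.011 + 26*1.008 + 1*15.999
M = 144.132 + 26.208 + 15.999
M = 186.339 g/mol, rounded to 3 dp:

186.339 g/mol


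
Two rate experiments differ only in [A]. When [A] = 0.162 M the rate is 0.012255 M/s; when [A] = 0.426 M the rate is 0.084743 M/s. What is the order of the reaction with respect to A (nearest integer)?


Rate is proportional to [A]^n, so rate2/rate1 = ([A]2/[A]1)^n. Take logs to solve for n.
rate2/rate1 = 0.084743 / 0.012255 = 6.915
[A]2/[A]1 = 0.426 / 0.162 = 2.6296
n = ln(6.915) / ln(2.6296) = 2.0
Nearest integer order:

2


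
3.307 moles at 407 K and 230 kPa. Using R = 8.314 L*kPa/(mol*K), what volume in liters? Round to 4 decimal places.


PV = nRT, solve for V = nRT / P.
nRT = 3.307 * 8.314 * 407 = 11190.22
V = 11190.22 / 230
V = 48.65313043 L, rounded to 4 dp:

48.6531 L


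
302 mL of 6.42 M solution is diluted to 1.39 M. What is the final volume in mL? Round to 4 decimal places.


Dilution: M1*V1 = M2*V2, solve for V2.
V2 = M1*V1 / M2
V2 = 6.42 * 302 / 1.39
V2 = 1938.84 / 1.39
V2 = 1394.84892086 mL, rounded to 4 dp:

1394.8489 mL


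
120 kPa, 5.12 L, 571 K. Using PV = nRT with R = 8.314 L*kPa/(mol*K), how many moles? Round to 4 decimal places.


PV = nRT, solve for n = PV / (RT).
PV = 120 * 5.12 = 614.4
RT = 8.314 * 571 = 4747.294
n = 614.4 / 4747.294
n = 0.1294211 mol, rounded to 4 dp:

0.1294 mol


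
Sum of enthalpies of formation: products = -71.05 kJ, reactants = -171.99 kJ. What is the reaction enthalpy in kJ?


dH_rxn = sum(dH_f products) - sum(dH_f reactants)
dH_rxn = -71.05 - (-171.99)
dH_rxn = 100.94 kJ:

100.94 kJ


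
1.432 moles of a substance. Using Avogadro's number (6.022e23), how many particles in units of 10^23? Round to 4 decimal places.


N = n * NA, then divide by 1e23 for the requested units.
N / 1e23 = n * 6.022
N / 1e23 = 1.432 * 6.022
N / 1e23 = 8.623504, rounded to 4 dp:

8.6235


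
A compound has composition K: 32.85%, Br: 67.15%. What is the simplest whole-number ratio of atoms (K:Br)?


Assume 100 g of compound, divide each mass% by atomic mass to get moles, then normalize by the smallest to get a raw atom ratio.
Moles per 100 g: K: 32.85/39.098 = 0.8402, Br: 67.15/79.904 = 0.8404
Raw ratio (divide by min = 0.8402): K: 1.0, Br: 1.0
Multiply by 1 to clear fractions: K: 1.0 ~= 1, Br: 1.0 ~= 1
Reduce by GCD to get the simplest whole-number ratio:

1:1


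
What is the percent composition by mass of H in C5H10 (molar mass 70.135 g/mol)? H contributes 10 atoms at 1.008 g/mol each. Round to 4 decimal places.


pct = 100 * (n_elem * M_elem) / M_total
mass_contribution = 10 * 1.008 = 10.08 g/mol
pct = 100 * 10.08 / 70.135
pct = 14.37228203 %, rounded to 4 dp:

14.3723 %


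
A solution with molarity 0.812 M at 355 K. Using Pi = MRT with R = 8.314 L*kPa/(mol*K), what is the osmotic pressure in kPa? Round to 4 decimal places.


Osmotic pressure (van't Hoff): Pi = M*R*T.
RT = 8.314 * 355 = 2951.47
Pi = 0.812 * 2951.47
Pi = 2396.59364 kPa, rounded to 4 dp:

2396.5936 kPa


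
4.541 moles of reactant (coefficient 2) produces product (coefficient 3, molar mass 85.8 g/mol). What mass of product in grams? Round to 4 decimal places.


Use the coefficient ratio to convert reactant moles to product moles, then multiply by the product's molar mass.
moles_P = moles_R * (coeff_P / coeff_R) = 4.541 * (3/2) = 6.8115
mass_P = moles_P * M_P = 6.8115 * 85.8
mass_P = 584.4267 g, rounded to 4 dp:

584.4267 g


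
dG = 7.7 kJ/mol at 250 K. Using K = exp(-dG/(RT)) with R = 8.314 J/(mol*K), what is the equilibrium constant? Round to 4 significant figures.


dG is in kJ/mol; multiply by 1000 to match R in J/(mol*K).
RT = 8.314 * 250 = 2078.5 J/mol
exponent = -dG*1000 / (RT) = -(7.7*1000) / 2078.5 = -3.70459466
K = exp(-3.70459466)
K = 0.024610191, rounded to 4 significant figures:

0.02461


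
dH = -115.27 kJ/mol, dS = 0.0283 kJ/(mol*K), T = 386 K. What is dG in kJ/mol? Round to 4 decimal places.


Gibbs: dG = dH - T*dS (consistent units, dS already in kJ/(mol*K)).
T*dS = 386 * 0.0283 = 10.9238
dG = -115.27 - (10.9238)
dG = -126.1938 kJ/mol, rounded to 4 dp:

-126.1938 kJ/mol


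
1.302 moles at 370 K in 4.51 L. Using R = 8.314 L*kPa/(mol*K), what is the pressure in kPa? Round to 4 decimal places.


PV = nRT, solve for P = nRT / V.
nRT = 1.302 * 8.314 * 370 = 4005.1864
P = 4005.1864 / 4.51
P = 888.06793792 kPa, rounded to 4 dp:

888.0679 kPa


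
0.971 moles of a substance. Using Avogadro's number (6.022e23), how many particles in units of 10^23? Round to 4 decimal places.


N = n * NA, then divide by 1e23 for the requested units.
N / 1e23 = n * 6.022
N / 1e23 = 0.971 * 6.022
N / 1e23 = 5.847362, rounded to 4 dp:

5.8474


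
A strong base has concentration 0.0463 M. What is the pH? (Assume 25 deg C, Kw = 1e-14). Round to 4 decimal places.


A strong base dissociates completely, so [OH-] equals the given concentration.
pOH = -log10([OH-]) = -log10(0.0463) = 1.334419
pH = 14 - pOH = 14 - 1.334419
pH = 12.665581, rounded to 4 dp:

12.6656


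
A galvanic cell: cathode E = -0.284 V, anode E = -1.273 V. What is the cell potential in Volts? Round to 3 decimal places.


Standard cell potential: E_cell = E_cathode - E_anode.
E_cell = -0.284 - (-1.273)
E_cell = 0.989 V, rounded to 3 dp:

0.989 V


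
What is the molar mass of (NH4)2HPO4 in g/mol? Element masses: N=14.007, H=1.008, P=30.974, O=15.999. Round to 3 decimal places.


M = sum(count * atomic_mass) over atoms.
M = 2*14.007 + 9*1.008 + 1*30.974 + 4*15.999
M = 28.014 + 9.072 + 30.974 + 63.996
M = 132.056 g/mol, rounded to 3 dp:

132.056 g/mol


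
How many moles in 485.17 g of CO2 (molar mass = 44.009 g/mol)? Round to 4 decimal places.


n = mass / M
n = 485.17 / 44.009
n = 11.02433593 mol, rounded to 4 dp:

11.0243 mol


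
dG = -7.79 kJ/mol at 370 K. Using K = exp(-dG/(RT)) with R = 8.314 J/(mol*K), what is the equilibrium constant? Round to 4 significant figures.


dG is in kJ/mol; multiply by 1000 to match R in J/(mol*K).
RT = 8.314 * 370 = 3076.18 J/mol
exponent = -dG*1000 / (RT) = -(-7.79*1000) / 3076.18 = 2.53236157
K = exp(2.53236157)
K = 12.583187, rounded to 4 significant figures:

12.58


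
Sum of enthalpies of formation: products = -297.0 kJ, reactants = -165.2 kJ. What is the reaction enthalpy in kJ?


dH_rxn = sum(dH_f products) - sum(dH_f reactants)
dH_rxn = -297.0 - (-165.2)
dH_rxn = -131.8 kJ:

-131.80 kJ


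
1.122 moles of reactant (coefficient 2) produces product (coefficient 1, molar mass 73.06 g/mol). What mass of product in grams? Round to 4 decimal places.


Use the coefficient ratio to convert reactant moles to product moles, then multiply by the product's molar mass.
moles_P = moles_R * (coeff_P / coeff_R) = 1.122 * (1/2) = 0.561
mass_P = moles_P * M_P = 0.561 * 73.06
mass_P = 40.98666 g, rounded to 4 dp:

40.9867 g


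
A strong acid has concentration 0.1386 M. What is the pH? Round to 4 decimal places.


A strong acid dissociates completely, so [H+] equals the given concentration.
pH = -log10([H+]) = -log10(0.1386)
pH = 0.85823677, rounded to 4 dp:

0.8582


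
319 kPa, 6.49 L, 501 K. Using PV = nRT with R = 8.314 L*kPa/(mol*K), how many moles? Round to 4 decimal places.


PV = nRT, solve for n = PV / (RT).
PV = 319 * 6.49 = 2070.31
RT = 8.314 * 501 = 4165.314
n = 2070.31 / 4165.314
n = 0.49703576 mol, rounded to 4 dp:

0.4970 mol


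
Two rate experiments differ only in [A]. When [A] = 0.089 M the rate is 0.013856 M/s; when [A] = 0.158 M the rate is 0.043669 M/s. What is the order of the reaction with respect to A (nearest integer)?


Rate is proportional to [A]^n, so rate2/rate1 = ([A]2/[A]1)^n. Take logs to solve for n.
rate2/rate1 = 0.043669 / 0.013856 = 3.1516
[A]2/[A]1 = 0.158 / 0.089 = 1.7753
n = ln(3.1516) / ln(1.7753) = 2.0
Nearest integer order:

2


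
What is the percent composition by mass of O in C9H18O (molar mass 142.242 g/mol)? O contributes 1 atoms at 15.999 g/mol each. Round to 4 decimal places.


pct = 100 * (n_elem * M_elem) / M_total
mass_contribution = 1 * 15.999 = 15.999 g/mol
pct = 100 * 15.999 / 142.242
pct = 11.24773274 %, rounded to 4 dp:

11.2477 %


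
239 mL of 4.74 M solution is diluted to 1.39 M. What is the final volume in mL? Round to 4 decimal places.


Dilution: M1*V1 = M2*V2, solve for V2.
V2 = M1*V1 / M2
V2 = 4.74 * 239 / 1.39
V2 = 1132.86 / 1.39
V2 = 815.00719424 mL, rounded to 4 dp:

815.0072 mL


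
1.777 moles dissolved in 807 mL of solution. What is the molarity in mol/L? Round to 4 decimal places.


Convert volume to liters: V_L = V_mL / 1000.
V_L = 807 / 1000 = 0.807 L
M = n / V_L = 1.777 / 0.807
M = 2.20198265 mol/L, rounded to 4 dp:

2.2020 mol/L


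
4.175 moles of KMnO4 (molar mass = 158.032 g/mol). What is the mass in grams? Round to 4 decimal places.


mass = n * M
mass = 4.175 * 158.032
mass = 659.7836 g, rounded to 4 dp:

659.7836 g


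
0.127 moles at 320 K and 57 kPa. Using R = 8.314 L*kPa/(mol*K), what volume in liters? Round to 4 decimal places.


PV = nRT, solve for V = nRT / P.
nRT = 0.127 * 8.314 * 320 = 337.881
V = 337.881 / 57
V = 5.92773684 L, rounded to 4 dp:

5.9277 L


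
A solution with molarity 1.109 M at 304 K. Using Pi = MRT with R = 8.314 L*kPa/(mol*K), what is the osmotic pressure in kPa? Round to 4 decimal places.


Osmotic pressure (van't Hoff): Pi = M*R*T.
RT = 8.314 * 304 = 2527.456
Pi = 1.109 * 2527.456
Pi = 2802.948704 kPa, rounded to 4 dp:

2802.9487 kPa


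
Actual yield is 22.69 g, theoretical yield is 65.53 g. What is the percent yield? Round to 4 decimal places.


% yield = 100 * actual / theoretical
% yield = 100 * 22.69 / 65.53
% yield = 34.62536243 %, rounded to 4 dp:

34.6254 %


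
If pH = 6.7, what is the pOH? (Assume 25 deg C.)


At 25 deg C, pH + pOH = 14.
pOH = 14 - pH = 14 - 6.7
pOH = 7.3:

7.30


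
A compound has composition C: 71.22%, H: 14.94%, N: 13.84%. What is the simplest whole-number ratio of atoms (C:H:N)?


Assume 100 g of compound, divide each mass% by atomic mass to get moles, then normalize by the smallest to get a raw atom ratio.
Moles per 100 g: C: 71.22/12.011 = 5.9296, H: 14.94/1.008 = 14.8214, N: 13.84/14.007 = 0.9881
Raw ratio (divide by min = 0.9881): C: 6.001, H: 15.0, N: 1.0
Multiply by 1 to clear fractions: C: 6.001 ~= 6, H: 15.0 ~= 15, N: 1.0 ~= 1
Reduce by GCD to get the simplest whole-number ratio:

6:15:1


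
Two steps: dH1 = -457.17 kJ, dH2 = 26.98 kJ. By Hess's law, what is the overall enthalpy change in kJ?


Hess's law: enthalpy is a state function, so add the step enthalpies.
dH_total = dH1 + dH2 = -457.17 + (26.98)
dH_total = -430.19 kJ:

-430.19 kJ


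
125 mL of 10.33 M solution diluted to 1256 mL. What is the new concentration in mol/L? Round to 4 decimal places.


Dilution: M1*V1 = M2*V2, solve for M2.
M2 = M1*V1 / V2
M2 = 10.33 * 125 / 1256
M2 = 1291.25 / 1256
M2 = 1.02806529 mol/L, rounded to 4 dp:

1.0281 mol/L


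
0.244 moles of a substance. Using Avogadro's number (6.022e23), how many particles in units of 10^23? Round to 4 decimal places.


N = n * NA, then divide by 1e23 for the requested units.
N / 1e23 = n * 6.022
N / 1e23 = 0.244 * 6.022
N / 1e23 = 1.469368, rounded to 4 dp:

1.4694


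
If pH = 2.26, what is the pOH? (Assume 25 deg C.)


At 25 deg C, pH + pOH = 14.
pOH = 14 - pH = 14 - 2.26
pOH = 11.74:

11.74


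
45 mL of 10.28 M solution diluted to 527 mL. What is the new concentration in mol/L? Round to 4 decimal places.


Dilution: M1*V1 = M2*V2, solve for M2.
M2 = M1*V1 / V2
M2 = 10.28 * 45 / 527
M2 = 462.6 / 527
M2 = 0.87779886 mol/L, rounded to 4 dp:

0.8778 mol/L


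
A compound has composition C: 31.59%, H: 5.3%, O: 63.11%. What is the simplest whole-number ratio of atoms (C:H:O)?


Assume 100 g of compound, divide each mass% by atomic mass to get moles, then normalize by the smallest to get a raw atom ratio.
Moles per 100 g: C: 31.59/12.011 = 2.6301, H: 5.3/1.008 = 5.2579, O: 63.11/15.999 = 3.9446
Raw ratio (divide by min = 2.6301): C: 1.0, H: 1.999, O: 1.5
Multiply by 2 to clear fractions: C: 2.0 ~= 2, H: 3.998 ~= 4, O: 3.0 ~= 3
Reduce by GCD to get the simplest whole-number ratio:

2:4:3


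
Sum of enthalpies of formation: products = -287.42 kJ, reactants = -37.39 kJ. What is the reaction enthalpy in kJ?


dH_rxn = sum(dH_f products) - sum(dH_f reactants)
dH_rxn = -287.42 - (-37.39)
dH_rxn = -250.03 kJ:

-250.03 kJ


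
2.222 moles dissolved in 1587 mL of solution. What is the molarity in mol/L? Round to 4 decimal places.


Convert volume to liters: V_L = V_mL / 1000.
V_L = 1587 / 1000 = 1.587 L
M = n / V_L = 2.222 / 1.587
M = 1.40012602 mol/L, rounded to 4 dp:

1.4001 mol/L


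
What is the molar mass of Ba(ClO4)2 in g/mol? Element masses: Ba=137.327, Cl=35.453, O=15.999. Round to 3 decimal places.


M = sum(count * atomic_mass) over atoms.
M = 1*137.327 + 2*35.453 + 8*15.999
M = 137.327 + 70.906 + 127.992
M = 336.225 g/mol, rounded to 3 dp:

336.225 g/mol


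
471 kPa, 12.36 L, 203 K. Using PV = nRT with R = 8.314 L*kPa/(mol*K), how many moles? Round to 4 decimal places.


PV = nRT, solve for n = PV / (RT).
PV = 471 * 12.36 = 5821.56
RT = 8.314 * 203 = 1687.742
n = 5821.56 / 1687.742
n = 3.44931868 mol, rounded to 4 dp:

3.4493 mol


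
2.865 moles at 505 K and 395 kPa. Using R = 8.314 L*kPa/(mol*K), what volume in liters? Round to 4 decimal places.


PV = nRT, solve for V = nRT / P.
nRT = 2.865 * 8.314 * 505 = 12028.9031
V = 12028.9031 / 395
V = 30.45291924 L, rounded to 4 dp:

30.4529 L


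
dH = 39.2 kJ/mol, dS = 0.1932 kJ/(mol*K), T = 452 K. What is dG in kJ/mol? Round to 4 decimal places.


Gibbs: dG = dH - T*dS (consistent units, dS already in kJ/(mol*K)).
T*dS = 452 * 0.1932 = 87.3264
dG = 39.2 - (87.3264)
dG = -48.1264 kJ/mol, rounded to 4 dp:

-48.1264 kJ/mol


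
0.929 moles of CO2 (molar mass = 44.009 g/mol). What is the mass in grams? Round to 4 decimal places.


mass = n * M
mass = 0.929 * 44.009
mass = 40.884361 g, rounded to 4 dp:

40.8844 g


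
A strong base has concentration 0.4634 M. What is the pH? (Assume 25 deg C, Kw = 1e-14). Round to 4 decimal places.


A strong base dissociates completely, so [OH-] equals the given concentration.
pOH = -log10([OH-]) = -log10(0.4634) = 0.334044
pH = 14 - pOH = 14 - 0.334044
pH = 13.665956, rounded to 4 dp:

13.6660


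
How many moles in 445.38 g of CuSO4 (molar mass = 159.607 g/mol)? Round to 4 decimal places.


n = mass / M
n = 445.38 / 159.607
n = 2.79047911 mol, rounded to 4 dp:

2.7905 mol


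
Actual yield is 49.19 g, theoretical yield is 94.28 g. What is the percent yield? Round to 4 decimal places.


% yield = 100 * actual / theoretical
% yield = 100 * 49.19 / 94.28
% yield = 52.1743742 %, rounded to 4 dp:

52.1744 %


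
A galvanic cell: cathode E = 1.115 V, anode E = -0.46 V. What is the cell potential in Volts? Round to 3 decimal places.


Standard cell potential: E_cell = E_cathode - E_anode.
E_cell = 1.115 - (-0.46)
E_cell = 1.575 V, rounded to 3 dp:

1.575 V


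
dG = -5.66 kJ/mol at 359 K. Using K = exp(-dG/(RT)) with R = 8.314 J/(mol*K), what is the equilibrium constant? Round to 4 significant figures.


dG is in kJ/mol; multiply by 1000 to match R in J/(mol*K).
RT = 8.314 * 359 = 2984.726 J/mol
exponent = -dG*1000 / (RT) = -(-5.66*1000) / 2984.726 = 1.89632147
K = exp(1.89632147)
K = 6.6613454, rounded to 4 significant figures:

6.661


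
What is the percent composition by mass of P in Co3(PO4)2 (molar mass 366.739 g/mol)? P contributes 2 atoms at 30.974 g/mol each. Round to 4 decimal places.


pct = 100 * (n_elem * M_elem) / M_total
mass_contribution = 2 * 30.974 = 61.948 g/mol
pct = 100 * 61.948 / 366.739
pct = 16.89157684 %, rounded to 4 dp:

16.8916 %


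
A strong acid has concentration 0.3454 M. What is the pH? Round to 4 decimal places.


A strong acid dissociates completely, so [H+] equals the given concentration.
pH = -log10([H+]) = -log10(0.3454)
pH = 0.46167767, rounded to 4 dp:

0.4617


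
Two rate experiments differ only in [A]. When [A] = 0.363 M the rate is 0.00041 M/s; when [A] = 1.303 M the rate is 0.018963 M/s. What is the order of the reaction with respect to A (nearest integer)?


Rate is proportional to [A]^n, so rate2/rate1 = ([A]2/[A]1)^n. Take logs to solve for n.
rate2/rate1 = 0.018963 / 0.00041 = 46.2512
[A]2/[A]1 = 1.303 / 0.363 = 3.5895
n = ln(46.2512) / ln(3.5895) = 3.0
Nearest integer order:

3


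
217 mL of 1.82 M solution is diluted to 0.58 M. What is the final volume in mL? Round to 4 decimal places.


Dilution: M1*V1 = M2*V2, solve for V2.
V2 = M1*V1 / M2
V2 = 1.82 * 217 / 0.58
V2 = 394.94 / 0.58
V2 = 680.93103448 mL, rounded to 4 dp:

680.9310 mL


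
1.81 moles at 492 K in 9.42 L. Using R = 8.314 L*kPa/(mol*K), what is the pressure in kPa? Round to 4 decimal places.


PV = nRT, solve for P = nRT / V.
nRT = 1.81 * 8.314 * 492 = 7403.7833
P = 7403.7833 / 9.42
P = 785.9642569 kPa, rounded to 4 dp:

785.9643 kPa


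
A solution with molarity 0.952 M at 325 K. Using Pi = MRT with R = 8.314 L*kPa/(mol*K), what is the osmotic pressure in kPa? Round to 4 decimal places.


Osmotic pressure (van't Hoff): Pi = M*R*T.
RT = 8.314 * 325 = 2702.05
Pi = 0.952 * 2702.05
Pi = 2572.3516 kPa, rounded to 4 dp:

2572.3516 kPa


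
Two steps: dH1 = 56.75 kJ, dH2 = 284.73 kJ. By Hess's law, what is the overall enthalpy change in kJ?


Hess's law: enthalpy is a state function, so add the step enthalpies.
dH_total = dH1 + dH2 = 56.75 + (284.73)
dH_total = 341.48 kJ:

341.48 kJ


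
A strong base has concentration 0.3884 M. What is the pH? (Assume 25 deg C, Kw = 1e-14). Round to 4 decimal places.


A strong base dissociates completely, so [OH-] equals the given concentration.
pOH = -log10([OH-]) = -log10(0.3884) = 0.410721
pH = 14 - pOH = 14 - 0.410721
pH = 13.589279, rounded to 4 dp:

13.5893


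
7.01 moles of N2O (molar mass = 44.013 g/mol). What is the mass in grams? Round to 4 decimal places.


mass = n * M
mass = 7.01 * 44.013
mass = 308.53113 g, rounded to 4 dp:

308.5311 g


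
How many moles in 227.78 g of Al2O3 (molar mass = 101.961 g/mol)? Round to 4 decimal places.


n = mass / M
n = 227.78 / 101.961
n = 2.23399143 mol, rounded to 4 dp:

2.2340 mol


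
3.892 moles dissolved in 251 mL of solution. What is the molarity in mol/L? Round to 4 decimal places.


Convert volume to liters: V_L = V_mL / 1000.
V_L = 251 / 1000 = 0.251 L
M = n / V_L = 3.892 / 0.251
M = 15.5059761 mol/L, rounded to 4 dp:

15.5060 mol/L


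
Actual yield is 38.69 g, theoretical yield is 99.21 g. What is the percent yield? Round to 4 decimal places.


% yield = 100 * actual / theoretical
% yield = 100 * 38.69 / 99.21
% yield = 38.99808487 %, rounded to 4 dp:

38.9981 %


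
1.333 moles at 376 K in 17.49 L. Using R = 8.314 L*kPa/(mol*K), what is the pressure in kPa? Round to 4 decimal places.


PV = nRT, solve for P = nRT / V.
nRT = 1.333 * 8.314 * 376 = 4167.0433
P = 4167.0433 / 17.49
P = 238.25290452 kPa, rounded to 4 dp:

238.2529 kPa


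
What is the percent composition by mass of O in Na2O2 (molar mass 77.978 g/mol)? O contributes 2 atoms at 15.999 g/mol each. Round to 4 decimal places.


pct = 100 * (n_elem * M_elem) / M_total
mass_contribution = 2 * 15.999 = 31.998 g/mol
pct = 100 * 31.998 / 77.978
pct = 41.0346508 %, rounded to 4 dp:

41.0347 %


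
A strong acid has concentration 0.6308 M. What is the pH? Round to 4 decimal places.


A strong acid dissociates completely, so [H+] equals the given concentration.
pH = -log10([H+]) = -log10(0.6308)
pH = 0.20010832, rounded to 4 dp:

0.2001


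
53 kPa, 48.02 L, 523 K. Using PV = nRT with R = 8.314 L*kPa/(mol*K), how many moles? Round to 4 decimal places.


PV = nRT, solve for n = PV / (RT).
PV = 53 * 48.02 = 2545.06
RT = 8.314 * 523 = 4348.222
n = 2545.06 / 4348.222
n = 0.5853105 mol, rounded to 4 dp:

0.5853 mol


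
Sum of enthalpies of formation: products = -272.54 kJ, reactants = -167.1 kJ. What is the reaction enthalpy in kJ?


dH_rxn = sum(dH_f products) - sum(dH_f reactants)
dH_rxn = -272.54 - (-167.1)
dH_rxn = -105.44 kJ:

-105.44 kJ


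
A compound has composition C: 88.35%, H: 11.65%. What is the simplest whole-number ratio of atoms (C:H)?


Assume 100 g of compound, divide each mass% by atomic mass to get moles, then normalize by the smallest to get a raw atom ratio.
Moles per 100 g: C: 88.35/12.011 = 7.3558, H: 11.65/1.008 = 11.5575
Raw ratio (divide by min = 7.3558): C: 1.0, H: 1.571
Multiply by 7 to clear fractions: C: 7.0 ~= 7, H: 10.999 ~= 11
Reduce by GCD to get the simplest whole-number ratio:

7:11


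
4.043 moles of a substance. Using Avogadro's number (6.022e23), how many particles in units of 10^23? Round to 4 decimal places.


N = n * NA, then divide by 1e23 for the requested units.
N / 1e23 = n * 6.022
N / 1e23 = 4.043 * 6.022
N / 1e23 = 24.346946, rounded to 4 dp:

24.3469


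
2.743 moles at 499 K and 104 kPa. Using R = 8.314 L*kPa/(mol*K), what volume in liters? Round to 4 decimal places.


PV = nRT, solve for V = nRT / P.
nRT = 2.743 * 8.314 * 499 = 11379.8457
V = 11379.8457 / 104
V = 109.42159327 L, rounded to 4 dp:

109.4216 L


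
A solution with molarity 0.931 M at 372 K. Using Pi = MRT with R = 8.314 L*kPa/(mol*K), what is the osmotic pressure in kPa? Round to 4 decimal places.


Osmotic pressure (van't Hoff): Pi = M*R*T.
RT = 8.314 * 372 = 3092.808
Pi = 0.931 * 3092.808
Pi = 2879.404248 kPa, rounded to 4 dp:

2879.4042 kPa


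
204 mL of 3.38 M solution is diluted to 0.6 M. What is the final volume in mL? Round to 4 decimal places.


Dilution: M1*V1 = M2*V2, solve for V2.
V2 = M1*V1 / M2
V2 = 3.38 * 204 / 0.6
V2 = 689.52 / 0.6
V2 = 1149.2 mL, rounded to 4 dp:

1149.2000 mL


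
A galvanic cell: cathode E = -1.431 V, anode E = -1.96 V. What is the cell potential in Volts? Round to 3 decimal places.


Standard cell potential: E_cell = E_cathode - E_anode.
E_cell = -1.431 - (-1.96)
E_cell = 0.529 V, rounded to 3 dp:

0.529 V


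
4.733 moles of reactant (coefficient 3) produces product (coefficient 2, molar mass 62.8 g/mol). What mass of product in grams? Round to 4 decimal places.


Use the coefficient ratio to convert reactant moles to product moles, then multiply by the product's molar mass.
moles_P = moles_R * (coeff_P / coeff_R) = 4.733 * (2/3) = 3.155333
mass_P = moles_P * M_P = 3.155333 * 62.8
mass_P = 198.1549124 g, rounded to 4 dp:

198.1549 g


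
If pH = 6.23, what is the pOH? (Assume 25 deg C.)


At 25 deg C, pH + pOH = 14.
pOH = 14 - pH = 14 - 6.23
pOH = 7.77:

7.77


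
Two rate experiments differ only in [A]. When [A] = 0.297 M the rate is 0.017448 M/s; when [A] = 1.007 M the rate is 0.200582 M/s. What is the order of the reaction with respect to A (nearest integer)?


Rate is proportional to [A]^n, so rate2/rate1 = ([A]2/[A]1)^n. Take logs to solve for n.
rate2/rate1 = 0.200582 / 0.017448 = 11.496
[A]2/[A]1 = 1.007 / 0.297 = 3.3906
n = ln(11.496) / ln(3.3906) = 2.0
Nearest integer order:

2


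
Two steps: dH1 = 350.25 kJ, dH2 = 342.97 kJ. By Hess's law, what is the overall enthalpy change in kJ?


Hess's law: enthalpy is a state function, so add the step enthalpies.
dH_total = dH1 + dH2 = 350.25 + (342.97)
dH_total = 693.22 kJ:

693.22 kJ


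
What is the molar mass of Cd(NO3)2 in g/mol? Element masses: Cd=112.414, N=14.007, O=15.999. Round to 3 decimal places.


M = sum(count * atomic_mass) over atoms.
M = 1*112.414 + 2*14.007 + 6*15.999
M = 112.414 + 28.014 + 95.994
M = 236.422 g/mol, rounded to 3 dp:

236.422 g/mol


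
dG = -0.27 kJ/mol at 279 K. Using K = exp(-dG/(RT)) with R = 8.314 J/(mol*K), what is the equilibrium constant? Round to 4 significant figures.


dG is in kJ/mol; multiply by 1000 to match R in J/(mol*K).
RT = 8.314 * 279 = 2319.606 J/mol
exponent = -dG*1000 / (RT) = -(-0.27*1000) / 2319.606 = 0.11639908
K = exp(0.11639908)
K = 1.1234441, rounded to 4 significant figures:

1.123


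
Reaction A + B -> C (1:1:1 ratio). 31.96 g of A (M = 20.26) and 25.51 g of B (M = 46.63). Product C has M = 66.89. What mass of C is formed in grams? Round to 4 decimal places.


Find moles of each reactant; the smaller value is the limiting reagent in a 1:1:1 reaction, so moles_C equals moles of the limiter.
n_A = mass_A / M_A = 31.96 / 20.26 = 1.577493 mol
n_B = mass_B / M_B = 25.51 / 46.63 = 0.547073 mol
Limiting reagent: B (smaller), n_limiting = 0.547073 mol
mass_C = n_limiting * M_C = 0.547073 * 66.89
mass_C = 36.59371297 g, rounded to 4 dp:

36.5937 g


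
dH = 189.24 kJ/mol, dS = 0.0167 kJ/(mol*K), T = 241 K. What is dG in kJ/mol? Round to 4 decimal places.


Gibbs: dG = dH - T*dS (consistent units, dS already in kJ/(mol*K)).
T*dS = 241 * 0.0167 = 4.0247
dG = 189.24 - (4.0247)
dG = 185.2153 kJ/mol, rounded to 4 dp:

185.2153 kJ/mol


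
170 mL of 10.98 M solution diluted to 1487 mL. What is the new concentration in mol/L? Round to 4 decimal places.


Dilution: M1*V1 = M2*V2, solve for M2.
M2 = M1*V1 / V2
M2 = 10.98 * 170 / 1487
M2 = 1866.6 / 1487
M2 = 1.25527909 mol/L, rounded to 4 dp:

1.2553 mol/L


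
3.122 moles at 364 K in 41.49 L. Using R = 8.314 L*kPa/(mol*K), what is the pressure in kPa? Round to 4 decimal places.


PV = nRT, solve for P = nRT / V.
nRT = 3.122 * 8.314 * 364 = 9448.0961
P = 9448.0961 / 41.49
P = 227.71983852 kPa, rounded to 4 dp:

227.7198 kPa


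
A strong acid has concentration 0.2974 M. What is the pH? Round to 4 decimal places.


A strong acid dissociates completely, so [H+] equals the given concentration.
pH = -log10([H+]) = -log10(0.2974)
pH = 0.52665904, rounded to 4 dp:

0.5267


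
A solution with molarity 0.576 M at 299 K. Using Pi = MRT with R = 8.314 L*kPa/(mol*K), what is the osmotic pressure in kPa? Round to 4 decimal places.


Osmotic pressure (van't Hoff): Pi = M*R*T.
RT = 8.314 * 299 = 2485.886
Pi = 0.576 * 2485.886
Pi = 1431.870336 kPa, rounded to 4 dp:

1431.8703 kPa
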